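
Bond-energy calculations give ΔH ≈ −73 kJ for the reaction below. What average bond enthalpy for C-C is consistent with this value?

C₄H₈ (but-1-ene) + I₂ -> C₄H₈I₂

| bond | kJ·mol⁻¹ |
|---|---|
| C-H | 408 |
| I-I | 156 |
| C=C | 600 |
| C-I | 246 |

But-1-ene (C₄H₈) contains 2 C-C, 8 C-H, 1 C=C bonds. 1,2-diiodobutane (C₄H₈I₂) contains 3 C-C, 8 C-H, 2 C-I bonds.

Let D be the C-C bond energy.
Σ(broken) = 2×D + 8×408 + 1×600 + 1×156 = 4020 + 2D
Σ(formed) = 3×D + 8×408 + 2×246 = 3756 + 3D
ΔH = Σ(broken) − Σ(formed) = (4020 + 2D) − (3756 + 3D) = +264 − D
Setting this equal to −73 kJ gives D = 337 kJ/mol.

D(C-C) ≈ 337 kJ/mol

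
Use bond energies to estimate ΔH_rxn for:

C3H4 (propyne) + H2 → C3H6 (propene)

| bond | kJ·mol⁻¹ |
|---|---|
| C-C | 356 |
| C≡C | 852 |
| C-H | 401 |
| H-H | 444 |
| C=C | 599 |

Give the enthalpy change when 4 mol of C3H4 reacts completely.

Bonds broken (reactants):
  C≡C: 1 × 852 = 852
  C-C: 1 × 356 = 356
  C-H: 4 × 401 = 1604
  H-H: 1 × 444 = 444
  Σ(broken) = 3256 kJ
Bonds formed (products):
  C-C: 1 × 356 = 356
  C-H: 6 × 401 = 2406
  C=C: 1 × 599 = 599
  Σ(formed) = 3361 kJ
ΔH = Σ(broken) − Σ(formed) = 3256 − 3361 = −105 kJ
For 4× the reaction as written: 4 × (−105) = −420 kJ

ΔH = −420 kJ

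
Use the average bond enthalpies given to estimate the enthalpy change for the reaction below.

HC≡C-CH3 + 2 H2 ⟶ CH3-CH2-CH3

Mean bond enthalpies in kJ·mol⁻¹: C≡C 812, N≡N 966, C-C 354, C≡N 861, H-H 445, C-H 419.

ΔH ≈ −328 kJ

Bonds broken (reactants):
  C≡C: 1 × 812 = 812
  C-C: 1 × 354 = 354
  C-H: 4 × 419 = 1676
  H-H: 2 × 445 = 890
  Σ(broken) = 3732 kJ
Bonds formed (products):
  C-C: 2 × 354 = 708
  C-H: 8 × 419 = 3352
  Σ(formed) = 4060 kJ
ΔH = Σ(broken) − Σ(formed) = 3732 − 4060 = −328 kJ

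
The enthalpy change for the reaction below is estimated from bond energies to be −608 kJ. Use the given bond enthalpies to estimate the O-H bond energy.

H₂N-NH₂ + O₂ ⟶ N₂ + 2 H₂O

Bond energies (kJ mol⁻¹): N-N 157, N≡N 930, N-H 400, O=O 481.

Let D be the O-H bond energy.
Σ(broken) = 4×400 + 1×157 + 1×481 = 2238
Σ(formed) = 1×930 + 4×D = 930 + 4D
ΔH = Σ(broken) − Σ(formed) = (2238) − (930 + 4D) = +1308 − 4D
Setting this equal to −608 kJ gives 4D = 1916, so D = 479 kJ/mol.

D(O-H) ≈ 479 kJ/mol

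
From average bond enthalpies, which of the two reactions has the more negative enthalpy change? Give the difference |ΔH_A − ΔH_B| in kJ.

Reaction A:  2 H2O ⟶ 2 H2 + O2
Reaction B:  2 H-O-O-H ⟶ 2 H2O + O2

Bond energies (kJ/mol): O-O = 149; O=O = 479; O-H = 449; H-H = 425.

Reaction B, by 648 kJ

Reaction A:
  Bonds broken (reactants):
    O-H: 4 × 449 = 1796
    Σ(broken) = 1796 kJ
  Bonds formed (products):
    H-H: 2 × 425 = 850
    O=O: 1 × 479 = 479
    Σ(formed) = 1329 kJ
  ΔH_A = 1796 − 1329 = +467 kJ
Reaction B:
  Bonds broken (reactants):
    O-H: 4 × 449 = 1796
    O-O: 2 × 149 = 298
    Σ(broken) = 2094 kJ
  Bonds formed (products):
    O-H: 4 × 449 = 1796
    O=O: 1 × 479 = 479
    Σ(formed) = 2275 kJ
  ΔH_B = 2094 − 2275 = −181 kJ
ΔH_A − ΔH_B = +648 kJ, so reaction B has the more negative ΔH; |ΔH_A − ΔH_B| = 648 kJ.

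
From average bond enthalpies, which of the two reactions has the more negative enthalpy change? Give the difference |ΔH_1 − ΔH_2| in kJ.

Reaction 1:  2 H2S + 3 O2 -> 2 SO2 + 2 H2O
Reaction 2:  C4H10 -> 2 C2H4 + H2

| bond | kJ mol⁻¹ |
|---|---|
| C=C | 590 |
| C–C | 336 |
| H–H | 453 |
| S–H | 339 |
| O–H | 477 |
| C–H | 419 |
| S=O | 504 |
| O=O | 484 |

Reaction 1:
  Bonds broken (reactants):
    O=O: 3 × 484 = 1452
    S–H: 4 × 339 = 1356
    Σ(broken) = 2808 kJ
  Bonds formed (products):
    O–H: 4 × 477 = 1908
    S=O: 4 × 504 = 2016
    Σ(formed) = 3924 kJ
  ΔH_1 = 2808 − 3924 = −1116 kJ
Reaction 2:
  Bonds broken (reactants):
    C–C: 3 × 336 = 1008
    C–H: 10 × 419 = 4190
    Σ(broken) = 5198 kJ
  Bonds formed (products):
    C–H: 8 × 419 = 3352
    C=C: 2 × 590 = 1180
    H–H: 1 × 453 = 453
    Σ(formed) = 4985 kJ
  ΔH_2 = 5198 − 4985 = +213 kJ
ΔH_1 − ΔH_2 = −1329 kJ, so reaction 1 has the more negative ΔH; |ΔH_1 − ΔH_2| = 1329 kJ.

Reaction 1, by 1329 kJ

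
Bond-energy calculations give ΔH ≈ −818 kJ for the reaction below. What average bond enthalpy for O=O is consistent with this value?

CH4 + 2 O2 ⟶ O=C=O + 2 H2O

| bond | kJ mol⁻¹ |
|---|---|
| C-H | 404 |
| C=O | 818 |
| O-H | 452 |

D(O=O) ≈ 505 kJ/mol

Let D be the O=O bond energy.
Σ(broken) = 4×404 + 2×D = 1616 + 2D
Σ(formed) = 2×818 + 4×452 = 3444
ΔH = Σ(broken) − Σ(formed) = (1616 + 2D) − (3444) = −1828 + 2D
Setting this equal to −818 kJ gives 2D = 1010, so D = 505 kJ/mol.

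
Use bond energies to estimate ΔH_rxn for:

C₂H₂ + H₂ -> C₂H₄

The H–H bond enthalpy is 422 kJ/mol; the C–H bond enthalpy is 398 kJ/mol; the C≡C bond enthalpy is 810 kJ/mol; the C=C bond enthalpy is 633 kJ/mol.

ΔH ≈ −197 kJ

Bonds broken (reactants):
  C≡C: 1 × 810 = 810
  C–H: 2 × 398 = 796
  H–H: 1 × 422 = 422
  Σ(broken) = 2028 kJ
Bonds formed (products):
  C–H: 4 × 398 = 1592
  C=C: 1 × 633 = 633
  Σ(formed) = 2225 kJ
ΔH = Σ(broken) − Σ(formed) = 2028 − 2225 = −197 kJ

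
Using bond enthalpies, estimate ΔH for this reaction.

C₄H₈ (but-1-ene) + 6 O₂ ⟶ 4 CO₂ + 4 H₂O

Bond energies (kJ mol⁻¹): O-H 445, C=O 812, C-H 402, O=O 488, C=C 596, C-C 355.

Bonds broken (reactants):
  C-C: 2 × 355 = 710
  C-H: 8 × 402 = 3216
  C=C: 1 × 596 = 596
  O=O: 6 × 488 = 2928
  Σ(broken) = 7450 kJ
Bonds formed (products):
  C=O: 8 × 812 = 6496
  O-H: 8 × 445 = 3560
  Σ(formed) = 10056 kJ
ΔH = Σ(broken) − Σ(formed) = 7450 − 10056 = −2606 kJ

ΔH ≈ −2606 kJ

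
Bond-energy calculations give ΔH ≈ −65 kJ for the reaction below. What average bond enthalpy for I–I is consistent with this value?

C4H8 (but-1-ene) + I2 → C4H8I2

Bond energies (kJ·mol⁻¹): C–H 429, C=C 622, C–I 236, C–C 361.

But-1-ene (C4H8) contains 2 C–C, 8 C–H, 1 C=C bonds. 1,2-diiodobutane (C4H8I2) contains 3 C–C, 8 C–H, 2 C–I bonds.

D(I–I) ≈ 146 kJ/mol

Let D be the I–I bond energy.
Σ(broken) = 2×361 + 8×429 + 1×622 + 1×D = 4776 + D
Σ(formed) = 3×361 + 8×429 + 2×236 = 4987
ΔH = Σ(broken) − Σ(formed) = (4776 + D) − (4987) = −211 + D
Setting this equal to −65 kJ gives D = 146 kJ/mol.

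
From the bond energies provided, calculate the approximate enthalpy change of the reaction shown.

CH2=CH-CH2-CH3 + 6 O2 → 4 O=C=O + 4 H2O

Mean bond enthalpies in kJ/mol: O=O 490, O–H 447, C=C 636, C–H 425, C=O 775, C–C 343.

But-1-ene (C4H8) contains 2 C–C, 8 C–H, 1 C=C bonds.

Bonds broken (reactants):
  C–C: 2 × 343 = 686
  C–H: 8 × 425 = 3400
  C=C: 1 × 636 = 636
  O=O: 6 × 490 = 2940
  Σ(broken) = 7662 kJ
Bonds formed (products):
  C=O: 8 × 775 = 6200
  O–H: 8 × 447 = 3576
  Σ(formed) = 9776 kJ
ΔH = Σ(broken) − Σ(formed) = 7662 − 9776 = −2114 kJ

ΔH ≈ −2114 kJ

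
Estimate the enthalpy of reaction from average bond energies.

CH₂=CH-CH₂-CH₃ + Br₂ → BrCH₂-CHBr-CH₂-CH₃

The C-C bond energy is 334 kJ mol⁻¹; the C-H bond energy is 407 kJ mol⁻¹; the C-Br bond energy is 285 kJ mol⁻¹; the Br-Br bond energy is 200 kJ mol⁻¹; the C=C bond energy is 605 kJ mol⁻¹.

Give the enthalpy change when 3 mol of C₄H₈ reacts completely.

ΔH = −297 kJ

Bonds broken (reactants):
  Br-Br: 1 × 200 = 200
  C-C: 2 × 334 = 668
  C-H: 8 × 407 = 3256
  C=C: 1 × 605 = 605
  Σ(broken) = 4729 kJ
Bonds formed (products):
  C-Br: 2 × 285 = 570
  C-C: 3 × 334 = 1002
  C-H: 8 × 407 = 3256
  Σ(formed) = 4828 kJ
ΔH = Σ(broken) − Σ(formed) = 4729 − 4828 = −99 kJ
For 3× the reaction as written: 3 × (−99) = −297 kJ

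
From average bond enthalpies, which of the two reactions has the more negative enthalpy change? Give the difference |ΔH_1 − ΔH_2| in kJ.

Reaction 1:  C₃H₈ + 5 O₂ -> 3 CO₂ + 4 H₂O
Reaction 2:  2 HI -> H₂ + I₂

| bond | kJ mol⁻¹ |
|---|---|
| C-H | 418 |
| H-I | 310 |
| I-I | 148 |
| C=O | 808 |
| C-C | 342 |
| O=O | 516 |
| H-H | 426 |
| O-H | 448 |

Reaction 1, by 1870 kJ

Reaction 1:
  Bonds broken (reactants):
    C-C: 2 × 342 = 684
    C-H: 8 × 418 = 3344
    O=O: 5 × 516 = 2580
    Σ(broken) = 6608 kJ
  Bonds formed (products):
    C=O: 6 × 808 = 4848
    O-H: 8 × 448 = 3584
    Σ(formed) = 8432 kJ
  ΔH_1 = 6608 − 8432 = −1824 kJ
Reaction 2:
  Bonds broken (reactants):
    H-I: 2 × 310 = 620
    Σ(broken) = 620 kJ
  Bonds formed (products):
    H-H: 1 × 426 = 426
    I-I: 1 × 148 = 148
    Σ(formed) = 574 kJ
  ΔH_2 = 620 − 574 = +46 kJ
ΔH_1 − ΔH_2 = −1870 kJ, so reaction 1 has the more negative ΔH; |ΔH_1 − ΔH_2| = 1870 kJ.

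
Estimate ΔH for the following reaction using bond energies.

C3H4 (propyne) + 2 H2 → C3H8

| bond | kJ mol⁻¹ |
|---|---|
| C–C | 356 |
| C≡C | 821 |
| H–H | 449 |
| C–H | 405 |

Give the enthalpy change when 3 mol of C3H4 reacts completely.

Bonds broken (reactants):
  C≡C: 1 × 821 = 821
  C–C: 1 × 356 = 356
  C–H: 4 × 405 = 1620
  H–H: 2 × 449 = 898
  Σ(broken) = 3695 kJ
Bonds formed (products):
  C–C: 2 × 356 = 712
  C–H: 8 × 405 = 3240
  Σ(formed) = 3952 kJ
ΔH = Σ(broken) − Σ(formed) = 3695 − 3952 = −257 kJ
For 3× the reaction as written: 3 × (−257) = −771 kJ

ΔH = −771 kJ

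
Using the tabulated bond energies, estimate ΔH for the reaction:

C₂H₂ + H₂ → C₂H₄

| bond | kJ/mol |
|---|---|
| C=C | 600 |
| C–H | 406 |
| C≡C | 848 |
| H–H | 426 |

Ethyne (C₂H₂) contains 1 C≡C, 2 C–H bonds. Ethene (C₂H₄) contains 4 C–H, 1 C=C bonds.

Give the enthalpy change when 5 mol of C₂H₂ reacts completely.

Bonds broken (reactants):
  C≡C: 1 × 848 = 848
  C–H: 2 × 406 = 812
  H–H: 1 × 426 = 426
  Σ(broken) = 2086 kJ
Bonds formed (products):
  C–H: 4 × 406 = 1624
  C=C: 1 × 600 = 600
  Σ(formed) = 2224 kJ
ΔH = Σ(broken) − Σ(formed) = 2086 − 2224 = −138 kJ
For 5× the reaction as written: 5 × (−138) = −690 kJ

ΔH = −690 kJ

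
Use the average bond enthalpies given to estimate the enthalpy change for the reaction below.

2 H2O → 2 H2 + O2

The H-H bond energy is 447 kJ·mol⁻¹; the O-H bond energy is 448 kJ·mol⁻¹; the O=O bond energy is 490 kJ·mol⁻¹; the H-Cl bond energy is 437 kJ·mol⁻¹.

ΔH ≈ +408 kJ

Bonds broken (reactants):
  O-H: 4 × 448 = 1792
  Σ(broken) = 1792 kJ
Bonds formed (products):
  H-H: 2 × 447 = 894
  O=O: 1 × 490 = 490
  Σ(formed) = 1384 kJ
ΔH = Σ(broken) − Σ(formed) = 1792 − 1384 = +408 kJ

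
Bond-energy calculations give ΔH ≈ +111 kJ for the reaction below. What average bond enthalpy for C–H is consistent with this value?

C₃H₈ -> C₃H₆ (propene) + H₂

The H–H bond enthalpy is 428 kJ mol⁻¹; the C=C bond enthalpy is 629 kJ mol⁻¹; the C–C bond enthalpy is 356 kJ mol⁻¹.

D(C–H) ≈ 406 kJ/mol

Let D be the C–H bond energy.
Σ(broken) = 2×356 + 8×D = 712 + 8D
Σ(formed) = 1×356 + 6×D + 1×629 + 1×428 = 1413 + 6D
ΔH = Σ(broken) − Σ(formed) = (712 + 8D) − (1413 + 6D) = −701 + 2D
Setting this equal to +111 kJ gives 2D = 812, so D = 406 kJ/mol.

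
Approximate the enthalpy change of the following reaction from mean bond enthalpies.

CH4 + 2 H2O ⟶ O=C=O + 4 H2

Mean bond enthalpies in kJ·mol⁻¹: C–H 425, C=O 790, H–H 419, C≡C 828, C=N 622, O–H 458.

Bonds broken (reactants):
  C–H: 4 × 425 = 1700
  O–H: 4 × 458 = 1832
  Σ(broken) = 3532 kJ
Bonds formed (products):
  C=O: 2 × 790 = 1580
  H–H: 4 × 419 = 1676
  Σ(formed) = 3256 kJ
ΔH = Σ(broken) − Σ(formed) = 3532 − 3256 = +276 kJ

ΔH ≈ +276 kJ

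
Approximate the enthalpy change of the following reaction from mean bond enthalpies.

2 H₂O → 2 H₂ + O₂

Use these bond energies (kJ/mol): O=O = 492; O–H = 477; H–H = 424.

Bonds broken (reactants):
  O–H: 4 × 477 = 1908
  Σ(broken) = 1908 kJ
Bonds formed (products):
  H–H: 2 × 424 = 848
  O=O: 1 × 492 = 492
  Σ(formed) = 1340 kJ
ΔH = Σ(broken) − Σ(formed) = 1908 − 1340 = +568 kJ

ΔH ≈ +568 kJ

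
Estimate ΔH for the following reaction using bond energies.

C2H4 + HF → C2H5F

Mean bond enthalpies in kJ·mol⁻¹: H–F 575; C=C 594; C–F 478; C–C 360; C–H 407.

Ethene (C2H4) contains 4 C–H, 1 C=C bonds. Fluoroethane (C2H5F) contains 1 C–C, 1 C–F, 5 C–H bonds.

Bonds broken (reactants):
  C–H: 4 × 407 = 1628
  C=C: 1 × 594 = 594
  H–F: 1 × 575 = 575
  Σ(broken) = 2797 kJ
Bonds formed (products):
  C–C: 1 × 360 = 360
  C–F: 1 × 478 = 478
  C–H: 5 × 407 = 2035
  Σ(formed) = 2873 kJ
ΔH = Σ(broken) − Σ(formed) = 2797 − 2873 = −76 kJ

ΔH ≈ −76 kJ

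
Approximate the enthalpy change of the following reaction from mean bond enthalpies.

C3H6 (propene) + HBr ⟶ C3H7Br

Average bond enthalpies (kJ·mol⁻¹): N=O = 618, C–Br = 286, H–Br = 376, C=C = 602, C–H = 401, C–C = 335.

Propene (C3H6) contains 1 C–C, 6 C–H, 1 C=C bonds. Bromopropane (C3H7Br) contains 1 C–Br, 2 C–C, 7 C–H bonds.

ΔH ≈ −44 kJ

Bonds broken (reactants):
  C–C: 1 × 335 = 335
  C–H: 6 × 401 = 2406
  C=C: 1 × 602 = 602
  H–Br: 1 × 376 = 376
  Σ(broken) = 3719 kJ
Bonds formed (products):
  C–Br: 1 × 286 = 286
  C–C: 2 × 335 = 670
  C–H: 7 × 401 = 2807
  Σ(formed) = 3763 kJ
ΔH = Σ(broken) − Σ(formed) = 3719 − 3763 = −44 kJ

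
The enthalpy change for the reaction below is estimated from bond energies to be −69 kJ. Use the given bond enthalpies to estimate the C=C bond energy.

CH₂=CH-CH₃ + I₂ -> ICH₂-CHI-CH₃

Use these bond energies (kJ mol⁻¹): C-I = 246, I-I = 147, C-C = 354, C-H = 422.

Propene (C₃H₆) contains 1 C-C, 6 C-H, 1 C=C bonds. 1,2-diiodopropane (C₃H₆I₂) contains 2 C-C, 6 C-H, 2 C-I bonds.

D(C=C) ≈ 630 kJ/mol

Let D be the C=C bond energy.
Σ(broken) = 1×354 + 6×422 + 1×D + 1×147 = 3033 + D
Σ(formed) = 2×354 + 6×422 + 2×246 = 3732
ΔH = Σ(broken) − Σ(formed) = (3033 + D) − (3732) = −699 + D
Setting this equal to −69 kJ gives D = 630 kJ/mol.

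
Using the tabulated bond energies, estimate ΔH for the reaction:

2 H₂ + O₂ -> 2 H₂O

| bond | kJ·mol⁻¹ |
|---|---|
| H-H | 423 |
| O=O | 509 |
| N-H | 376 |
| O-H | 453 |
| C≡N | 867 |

Bonds broken (reactants):
  H-H: 2 × 423 = 846
  O=O: 1 × 509 = 509
  Σ(broken) = 1355 kJ
Bonds formed (products):
  O-H: 4 × 453 = 1812
  Σ(formed) = 1812 kJ
ΔH = Σ(broken) − Σ(formed) = 1355 − 1812 = −457 kJ

ΔH ≈ −457 kJ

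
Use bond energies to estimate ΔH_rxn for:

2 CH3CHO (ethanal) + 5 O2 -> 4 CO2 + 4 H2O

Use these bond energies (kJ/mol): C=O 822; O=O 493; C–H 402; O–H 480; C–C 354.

ΔH ≈ −2383 kJ

Bonds broken (reactants):
  C–C: 2 × 354 = 708
  C–H: 8 × 402 = 3216
  C=O: 2 × 822 = 1644
  O=O: 5 × 493 = 2465
  Σ(broken) = 8033 kJ
Bonds formed (products):
  C=O: 8 × 822 = 6576
  O–H: 8 × 480 = 3840
  Σ(formed) = 10416 kJ
ΔH = Σ(broken) − Σ(formed) = 8033 − 10416 = −2383 kJ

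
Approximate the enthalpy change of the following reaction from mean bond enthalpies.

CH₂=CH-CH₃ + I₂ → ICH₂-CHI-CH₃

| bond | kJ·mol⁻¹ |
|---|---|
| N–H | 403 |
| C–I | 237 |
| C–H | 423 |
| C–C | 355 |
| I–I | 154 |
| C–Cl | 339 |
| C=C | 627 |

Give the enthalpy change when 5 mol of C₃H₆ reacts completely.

ΔH = −240 kJ

Bonds broken (reactants):
  C–C: 1 × 355 = 355
  C–H: 6 × 423 = 2538
  C=C: 1 × 627 = 627
  I–I: 1 × 154 = 154
  Σ(broken) = 3674 kJ
Bonds formed (products):
  C–C: 2 × 355 = 710
  C–H: 6 × 423 = 2538
  C–I: 2 × 237 = 474
  Σ(formed) = 3722 kJ
ΔH = Σ(broken) − Σ(formed) = 3674 − 3722 = −48 kJ
For 5× the reaction as written: 5 × (−48) = −240 kJ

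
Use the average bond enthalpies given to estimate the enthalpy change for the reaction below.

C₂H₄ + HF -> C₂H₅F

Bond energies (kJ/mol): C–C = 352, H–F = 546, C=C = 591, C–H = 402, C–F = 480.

Bonds broken (reactants):
  C–H: 4 × 402 = 1608
  C=C: 1 × 591 = 591
  H–F: 1 × 546 = 546
  Σ(broken) = 2745 kJ
Bonds formed (products):
  C–C: 1 × 352 = 352
  C–F: 1 × 480 = 480
  C–H: 5 × 402 = 2010
  Σ(formed) = 2842 kJ
ΔH = Σ(broken) − Σ(formed) = 2745 − 2842 = −97 kJ

ΔH ≈ −97 kJ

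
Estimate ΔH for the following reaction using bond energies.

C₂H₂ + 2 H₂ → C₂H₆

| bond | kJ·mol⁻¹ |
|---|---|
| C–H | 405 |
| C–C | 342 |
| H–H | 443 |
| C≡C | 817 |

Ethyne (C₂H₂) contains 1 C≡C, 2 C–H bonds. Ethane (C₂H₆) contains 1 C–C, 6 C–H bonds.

Bonds broken (reactants):
  C≡C: 1 × 817 = 817
  C–H: 2 × 405 = 810
  H–H: 2 × 443 = 886
  Σ(broken) = 2513 kJ
Bonds formed (products):
  C–C: 1 × 342 = 342
  C–H: 6 × 405 = 2430
  Σ(formed) = 2772 kJ
ΔH = Σ(broken) − Σ(formed) = 2513 − 2772 = −259 kJ

ΔH ≈ −259 kJ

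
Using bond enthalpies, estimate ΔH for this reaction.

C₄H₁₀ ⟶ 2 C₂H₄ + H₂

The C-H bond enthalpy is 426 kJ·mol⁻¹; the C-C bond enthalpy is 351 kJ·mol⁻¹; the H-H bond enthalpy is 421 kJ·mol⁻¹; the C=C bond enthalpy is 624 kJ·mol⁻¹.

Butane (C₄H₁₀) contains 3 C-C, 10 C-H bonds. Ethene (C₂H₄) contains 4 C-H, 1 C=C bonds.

ΔH ≈ +236 kJ

Bonds broken (reactants):
  C-C: 3 × 351 = 1053
  C-H: 10 × 426 = 4260
  Σ(broken) = 5313 kJ
Bonds formed (products):
  C-H: 8 × 426 = 3408
  C=C: 2 × 624 = 1248
  H-H: 1 × 421 = 421
  Σ(formed) = 5077 kJ
ΔH = Σ(broken) − Σ(formed) = 5313 − 5077 = +236 kJ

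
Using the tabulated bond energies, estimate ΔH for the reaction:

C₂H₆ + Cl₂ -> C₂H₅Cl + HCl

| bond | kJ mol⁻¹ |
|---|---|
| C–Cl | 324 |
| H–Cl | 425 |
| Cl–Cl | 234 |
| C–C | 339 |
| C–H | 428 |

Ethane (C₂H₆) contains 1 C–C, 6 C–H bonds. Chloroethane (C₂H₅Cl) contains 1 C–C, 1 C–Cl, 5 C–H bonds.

ΔH ≈ −87 kJ

Bonds broken (reactants):
  C–C: 1 × 339 = 339
  C–H: 6 × 428 = 2568
  Cl–Cl: 1 × 234 = 234
  Σ(broken) = 3141 kJ
Bonds formed (products):
  C–C: 1 × 339 = 339
  C–Cl: 1 × 324 = 324
  C–H: 5 × 428 = 2140
  H–Cl: 1 × 425 = 425
  Σ(formed) = 3228 kJ
ΔH = Σ(broken) − Σ(formed) = 3141 − 3228 = −87 kJ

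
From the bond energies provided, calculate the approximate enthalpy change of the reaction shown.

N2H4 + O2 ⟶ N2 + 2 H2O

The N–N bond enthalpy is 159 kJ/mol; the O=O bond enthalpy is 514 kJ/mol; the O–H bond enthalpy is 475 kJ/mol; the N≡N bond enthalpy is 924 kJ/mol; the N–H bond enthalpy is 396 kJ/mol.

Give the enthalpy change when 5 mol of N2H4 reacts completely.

Bonds broken (reactants):
  N–H: 4 × 396 = 1584
  N–N: 1 × 159 = 159
  O=O: 1 × 514 = 514
  Σ(broken) = 2257 kJ
Bonds formed (products):
  N≡N: 1 × 924 = 924
  O–H: 4 × 475 = 1900
  Σ(formed) = 2824 kJ
ΔH = Σ(broken) − Σ(formed) = 2257 − 2824 = −567 kJ
For 5× the reaction as written: 5 × (−567) = −2835 kJ

ΔH = −2835 kJ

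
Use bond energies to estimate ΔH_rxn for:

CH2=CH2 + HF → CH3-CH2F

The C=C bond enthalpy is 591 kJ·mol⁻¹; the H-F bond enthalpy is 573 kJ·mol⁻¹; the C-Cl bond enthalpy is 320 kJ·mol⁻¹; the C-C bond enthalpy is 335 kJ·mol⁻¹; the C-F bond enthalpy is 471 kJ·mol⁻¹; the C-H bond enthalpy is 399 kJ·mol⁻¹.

ΔH ≈ −41 kJ

Bonds broken (reactants):
  C-H: 4 × 399 = 1596
  C=C: 1 × 591 = 591
  H-F: 1 × 573 = 573
  Σ(broken) = 2760 kJ
Bonds formed (products):
  C-C: 1 × 335 = 335
  C-F: 1 × 471 = 471
  C-H: 5 × 399 = 1995
  Σ(formed) = 2801 kJ
ΔH = Σ(broken) − Σ(formed) = 2760 − 2801 = −41 kJ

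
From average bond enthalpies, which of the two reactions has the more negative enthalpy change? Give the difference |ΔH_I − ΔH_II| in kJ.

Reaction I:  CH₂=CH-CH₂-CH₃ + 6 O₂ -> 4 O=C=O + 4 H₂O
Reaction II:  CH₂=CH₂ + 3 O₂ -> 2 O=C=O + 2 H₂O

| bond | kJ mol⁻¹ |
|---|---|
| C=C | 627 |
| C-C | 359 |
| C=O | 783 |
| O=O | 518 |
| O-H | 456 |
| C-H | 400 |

Reaction I, by 1084 kJ

Reaction I:
  Bonds broken (reactants):
    C-C: 2 × 359 = 718
    C-H: 8 × 400 = 3200
    C=C: 1 × 627 = 627
    O=O: 6 × 518 = 3108
    Σ(broken) = 7653 kJ
  Bonds formed (products):
    C=O: 8 × 783 = 6264
    O-H: 8 × 456 = 3648
    Σ(formed) = 9912 kJ
  ΔH_I = 7653 − 9912 = −2259 kJ
Reaction II:
  Bonds broken (reactants):
    C-H: 4 × 400 = 1600
    C=C: 1 × 627 = 627
    O=O: 3 × 518 = 1554
    Σ(broken) = 3781 kJ
  Bonds formed (products):
    C=O: 4 × 783 = 3132
    O-H: 4 × 456 = 1824
    Σ(formed) = 4956 kJ
  ΔH_II = 3781 − 4956 = −1175 kJ
ΔH_I − ΔH_II = −1084 kJ, so reaction I has the more negative ΔH; |ΔH_I − ΔH_II| = 1084 kJ.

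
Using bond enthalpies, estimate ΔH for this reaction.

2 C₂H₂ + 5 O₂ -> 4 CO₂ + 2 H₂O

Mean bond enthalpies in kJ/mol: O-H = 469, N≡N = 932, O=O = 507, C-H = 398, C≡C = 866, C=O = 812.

ΔH ≈ −2513 kJ

Bonds broken (reactants):
  C≡C: 2 × 866 = 1732
  C-H: 4 × 398 = 1592
  O=O: 5 × 507 = 2535
  Σ(broken) = 5859 kJ
Bonds formed (products):
  C=O: 8 × 812 = 6496
  O-H: 4 × 469 = 1876
  Σ(formed) = 8372 kJ
ΔH = Σ(broken) − Σ(formed) = 5859 − 8372 = −2513 kJ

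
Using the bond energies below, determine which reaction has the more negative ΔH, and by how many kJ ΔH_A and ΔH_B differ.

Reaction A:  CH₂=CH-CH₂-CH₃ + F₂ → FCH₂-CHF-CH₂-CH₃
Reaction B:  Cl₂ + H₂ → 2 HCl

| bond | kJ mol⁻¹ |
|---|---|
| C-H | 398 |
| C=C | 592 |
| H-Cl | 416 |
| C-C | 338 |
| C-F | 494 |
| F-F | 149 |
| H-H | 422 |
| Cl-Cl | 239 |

Reaction A, by 414 kJ

Reaction A:
  Bonds broken (reactants):
    C-C: 2 × 338 = 676
    C-H: 8 × 398 = 3184
    C=C: 1 × 592 = 592
    F-F: 1 × 149 = 149
    Σ(broken) = 4601 kJ
  Bonds formed (products):
    C-C: 3 × 338 = 1014
    C-F: 2 × 494 = 988
    C-H: 8 × 398 = 3184
    Σ(formed) = 5186 kJ
  ΔH_A = 4601 − 5186 = −585 kJ
Reaction B:
  Bonds broken (reactants):
    Cl-Cl: 1 × 239 = 239
    H-H: 1 × 422 = 422
    Σ(broken) = 661 kJ
  Bonds formed (products):
    H-Cl: 2 × 416 = 832
    Σ(formed) = 832 kJ
  ΔH_B = 661 − 832 = −171 kJ
ΔH_A − ΔH_B = −414 kJ, so reaction A has the more negative ΔH; |ΔH_A − ΔH_B| = 414 kJ.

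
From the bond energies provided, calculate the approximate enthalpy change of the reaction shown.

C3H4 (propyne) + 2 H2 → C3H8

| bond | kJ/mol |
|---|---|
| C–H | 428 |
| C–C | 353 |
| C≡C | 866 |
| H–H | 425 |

Bonds broken (reactants):
  C≡C: 1 × 866 = 866
  C–C: 1 × 353 = 353
  C–H: 4 × 428 = 1712
  H–H: 2 × 425 = 850
  Σ(broken) = 3781 kJ
Bonds formed (products):
  C–C: 2 × 353 = 706
  C–H: 8 × 428 = 3424
  Σ(formed) = 4130 kJ
ΔH = Σ(broken) − Σ(formed) = 3781 − 4130 = −349 kJ

ΔH ≈ −349 kJ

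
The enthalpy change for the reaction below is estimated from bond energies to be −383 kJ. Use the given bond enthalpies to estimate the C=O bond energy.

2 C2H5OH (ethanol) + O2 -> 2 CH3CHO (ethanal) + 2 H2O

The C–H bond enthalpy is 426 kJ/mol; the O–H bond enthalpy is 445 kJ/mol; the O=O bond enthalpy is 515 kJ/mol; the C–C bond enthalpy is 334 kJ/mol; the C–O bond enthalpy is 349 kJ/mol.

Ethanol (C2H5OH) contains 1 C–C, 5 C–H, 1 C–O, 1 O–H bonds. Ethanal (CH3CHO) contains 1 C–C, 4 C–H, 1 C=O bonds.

Let D be the C=O bond energy.
Σ(broken) = 2×334 + 10×426 + 2×349 + 2×445 + 1×515 = 7031
Σ(formed) = 2×334 + 8×426 + 2×D + 4×445 = 5856 + 2D
ΔH = Σ(broken) − Σ(formed) = (7031) − (5856 + 2D) = +1175 − 2D
Setting this equal to −383 kJ gives 2D = 1558, so D = 779 kJ/mol.

D(C=O) ≈ 779 kJ/mol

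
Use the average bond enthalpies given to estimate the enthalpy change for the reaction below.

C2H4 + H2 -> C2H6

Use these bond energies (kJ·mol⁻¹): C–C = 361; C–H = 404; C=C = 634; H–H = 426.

ΔH ≈ −109 kJ

Bonds broken (reactants):
  C–H: 4 × 404 = 1616
  C=C: 1 × 634 = 634
  H–H: 1 × 426 = 426
  Σ(broken) = 2676 kJ
Bonds formed (products):
  C–C: 1 × 361 = 361
  C–H: 6 × 404 = 2424
  Σ(formed) = 2785 kJ
ΔH = Σ(broken) − Σ(formed) = 2676 − 2785 = −109 kJ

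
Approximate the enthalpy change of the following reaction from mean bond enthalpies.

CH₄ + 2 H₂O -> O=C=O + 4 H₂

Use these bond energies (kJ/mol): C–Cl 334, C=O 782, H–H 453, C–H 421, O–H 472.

ΔH ≈ +196 kJ

Bonds broken (reactants):
  C–H: 4 × 421 = 1684
  O–H: 4 × 472 = 1888
  Σ(broken) = 3572 kJ
Bonds formed (products):
  C=O: 2 × 782 = 1564
  H–H: 4 × 453 = 1812
  Σ(formed) = 3376 kJ
ΔH = Σ(broken) − Σ(formed) = 3572 − 3376 = +196 kJ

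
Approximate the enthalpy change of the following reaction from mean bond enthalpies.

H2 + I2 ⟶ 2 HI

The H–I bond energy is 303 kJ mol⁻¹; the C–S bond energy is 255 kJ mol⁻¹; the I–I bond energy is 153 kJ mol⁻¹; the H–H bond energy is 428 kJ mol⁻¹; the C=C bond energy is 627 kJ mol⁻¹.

Bonds broken (reactants):
  H–H: 1 × 428 = 428
  I–I: 1 × 153 = 153
  Σ(broken) = 581 kJ
Bonds formed (products):
  H–I: 2 × 303 = 606
  Σ(formed) = 606 kJ
ΔH = Σ(broken) − Σ(formed) = 581 − 606 = −25 kJ

ΔH ≈ −25 kJ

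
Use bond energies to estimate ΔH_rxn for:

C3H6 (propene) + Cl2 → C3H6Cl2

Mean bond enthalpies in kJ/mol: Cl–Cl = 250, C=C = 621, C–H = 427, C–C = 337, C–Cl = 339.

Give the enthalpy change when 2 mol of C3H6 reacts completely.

Bonds broken (reactants):
  C–C: 1 × 337 = 337
  C–H: 6 × 427 = 2562
  C=C: 1 × 621 = 621
  Cl–Cl: 1 × 250 = 250
  Σ(broken) = 3770 kJ
Bonds formed (products):
  C–C: 2 × 337 = 674
  C–Cl: 2 × 339 = 678
  C–H: 6 × 427 = 2562
  Σ(formed) = 3914 kJ
ΔH = Σ(broken) − Σ(formed) = 3770 − 3914 = −144 kJ
For 2× the reaction as written: 2 × (−144) = −288 kJ

ΔH = −288 kJ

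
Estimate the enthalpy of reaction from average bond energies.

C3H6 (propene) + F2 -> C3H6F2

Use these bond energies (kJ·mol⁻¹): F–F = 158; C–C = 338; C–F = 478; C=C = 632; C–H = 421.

ΔH ≈ −504 kJ

Bonds broken (reactants):
  C–C: 1 × 338 = 338
  C–H: 6 × 421 = 2526
  C=C: 1 × 632 = 632
  F–F: 1 × 158 = 158
  Σ(broken) = 3654 kJ
Bonds formed (products):
  C–C: 2 × 338 = 676
  C–F: 2 × 478 = 956
  C–H: 6 × 421 = 2526
  Σ(formed) = 4158 kJ
ΔH = Σ(broken) − Σ(formed) = 3654 − 4158 = −504 kJ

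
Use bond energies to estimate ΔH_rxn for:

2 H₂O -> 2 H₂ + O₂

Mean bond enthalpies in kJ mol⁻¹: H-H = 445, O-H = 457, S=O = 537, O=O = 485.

Bonds broken (reactants):
  O-H: 4 × 457 = 1828
  Σ(broken) = 1828 kJ
Bonds formed (products):
  H-H: 2 × 445 = 890
  O=O: 1 × 485 = 485
  Σ(formed) = 1375 kJ
ΔH = Σ(broken) − Σ(formed) = 1828 − 1375 = +453 kJ

ΔH ≈ +453 kJ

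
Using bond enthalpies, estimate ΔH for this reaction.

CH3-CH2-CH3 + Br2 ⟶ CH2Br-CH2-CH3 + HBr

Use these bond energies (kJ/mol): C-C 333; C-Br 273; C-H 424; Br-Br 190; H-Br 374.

Bonds broken (reactants):
  Br-Br: 1 × 190 = 190
  C-C: 2 × 333 = 666
  C-H: 8 × 424 = 3392
  Σ(broken) = 4248 kJ
Bonds formed (products):
  C-Br: 1 × 273 = 273
  C-C: 2 × 333 = 666
  C-H: 7 × 424 = 2968
  H-Br: 1 × 374 = 374
  Σ(formed) = 4281 kJ
ΔH = Σ(broken) − Σ(formed) = 4248 − 4281 = −33 kJ

ΔH ≈ −33 kJ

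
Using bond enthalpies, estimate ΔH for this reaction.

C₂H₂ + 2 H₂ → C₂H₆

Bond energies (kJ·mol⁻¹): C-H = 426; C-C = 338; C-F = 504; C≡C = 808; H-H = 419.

Bonds broken (reactants):
  C≡C: 1 × 808 = 808
  C-H: 2 × 426 = 852
  H-H: 2 × 419 = 838
  Σ(broken) = 2498 kJ
Bonds formed (products):
  C-C: 1 × 338 = 338
  C-H: 6 × 426 = 2556
  Σ(formed) = 2894 kJ
ΔH = Σ(broken) − Σ(formed) = 2498 − 2894 = −396 kJ

ΔH ≈ −396 kJ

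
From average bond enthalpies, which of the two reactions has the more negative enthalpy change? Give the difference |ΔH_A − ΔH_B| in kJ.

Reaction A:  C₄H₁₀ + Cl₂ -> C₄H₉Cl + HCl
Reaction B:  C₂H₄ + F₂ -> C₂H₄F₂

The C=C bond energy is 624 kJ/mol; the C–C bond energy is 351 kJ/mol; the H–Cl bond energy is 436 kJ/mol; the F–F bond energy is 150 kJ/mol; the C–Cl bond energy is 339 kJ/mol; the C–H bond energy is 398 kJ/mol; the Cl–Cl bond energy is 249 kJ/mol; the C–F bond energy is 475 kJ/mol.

Reaction B, by 399 kJ

Reaction A:
  Bonds broken (reactants):
    C–C: 3 × 351 = 1053
    C–H: 10 × 398 = 3980
    Cl–Cl: 1 × 249 = 249
    Σ(broken) = 5282 kJ
  Bonds formed (products):
    C–C: 3 × 351 = 1053
    C–Cl: 1 × 339 = 339
    C–H: 9 × 398 = 3582
    H–Cl: 1 × 436 = 436
    Σ(formed) = 5410 kJ
  ΔH_A = 5282 − 5410 = −128 kJ
Reaction B:
  Bonds broken (reactants):
    C–H: 4 × 398 = 1592
    C=C: 1 × 624 = 624
    F–F: 1 × 150 = 150
    Σ(broken) = 2366 kJ
  Bonds formed (products):
    C–C: 1 × 351 = 351
    C–F: 2 × 475 = 950
    C–H: 4 × 398 = 1592
    Σ(formed) = 2893 kJ
  ΔH_B = 2366 − 2893 = −527 kJ
ΔH_A − ΔH_B = +399 kJ, so reaction B has the more negative ΔH; |ΔH_A − ΔH_B| = 399 kJ.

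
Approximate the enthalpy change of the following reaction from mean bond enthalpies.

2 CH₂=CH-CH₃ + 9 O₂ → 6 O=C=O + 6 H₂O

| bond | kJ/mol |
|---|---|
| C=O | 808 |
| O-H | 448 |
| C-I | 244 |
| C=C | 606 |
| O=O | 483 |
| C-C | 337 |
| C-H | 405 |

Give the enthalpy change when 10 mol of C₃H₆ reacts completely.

ΔH = −19895 kJ

Bonds broken (reactants):
  C-C: 2 × 337 = 674
  C-H: 12 × 405 = 4860
  C=C: 2 × 606 = 1212
  O=O: 9 × 483 = 4347
  Σ(broken) = 11093 kJ
Bonds formed (products):
  C=O: 12 × 808 = 9696
  O-H: 12 × 448 = 5376
  Σ(formed) = 15072 kJ
ΔH = Σ(broken) − Σ(formed) = 11093 − 15072 = −3979 kJ
For 5× the reaction as written: 5 × (−3979) = −19895 kJ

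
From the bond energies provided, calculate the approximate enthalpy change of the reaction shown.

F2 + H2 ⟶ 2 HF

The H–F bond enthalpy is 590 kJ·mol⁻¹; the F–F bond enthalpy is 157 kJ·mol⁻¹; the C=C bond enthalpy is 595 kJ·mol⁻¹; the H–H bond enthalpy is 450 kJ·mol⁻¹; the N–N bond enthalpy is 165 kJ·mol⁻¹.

Bonds broken (reactants):
  F–F: 1 × 157 = 157
  H–H: 1 × 450 = 450
  Σ(broken) = 607 kJ
Bonds formed (products):
  H–F: 2 × 590 = 1180
  Σ(formed) = 1180 kJ
ΔH = Σ(broken) − Σ(formed) = 607 − 1180 = −573 kJ

ΔH ≈ −573 kJ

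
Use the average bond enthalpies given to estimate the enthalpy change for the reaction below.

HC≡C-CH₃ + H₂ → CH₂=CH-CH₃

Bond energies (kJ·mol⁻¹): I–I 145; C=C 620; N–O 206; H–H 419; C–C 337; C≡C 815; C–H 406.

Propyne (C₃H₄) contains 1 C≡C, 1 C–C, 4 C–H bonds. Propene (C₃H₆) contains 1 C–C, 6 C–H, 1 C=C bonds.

Bonds broken (reactants):
  C≡C: 1 × 815 = 815
  C–C: 1 × 337 = 337
  C–H: 4 × 406 = 1624
  H–H: 1 × 419 = 419
  Σ(broken) = 3195 kJ
Bonds formed (products):
  C–C: 1 × 337 = 337
  C–H: 6 × 406 = 2436
  C=C: 1 × 620 = 620
  Σ(formed) = 3393 kJ
ΔH = Σ(broken) − Σ(formed) = 3195 − 3393 = −198 kJ

ΔH ≈ −198 kJ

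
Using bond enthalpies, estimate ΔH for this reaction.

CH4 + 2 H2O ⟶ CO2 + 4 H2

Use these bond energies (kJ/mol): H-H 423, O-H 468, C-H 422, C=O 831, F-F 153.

ΔH ≈ +206 kJ

Bonds broken (reactants):
  C-H: 4 × 422 = 1688
  O-H: 4 × 468 = 1872
  Σ(broken) = 3560 kJ
Bonds formed (products):
  C=O: 2 × 831 = 1662
  H-H: 4 × 423 = 1692
  Σ(formed) = 3354 kJ
ΔH = Σ(broken) − Σ(formed) = 3560 − 3354 = +206 kJ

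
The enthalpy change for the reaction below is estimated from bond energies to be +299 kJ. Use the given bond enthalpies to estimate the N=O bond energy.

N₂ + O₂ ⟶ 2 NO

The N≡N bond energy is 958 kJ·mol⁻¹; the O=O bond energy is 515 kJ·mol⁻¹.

Let D be the N=O bond energy.
Σ(broken) = 1×958 + 1×515 = 1473
Σ(formed) = 2×D = 2D
ΔH = Σ(broken) − Σ(formed) = (1473) − (2D) = +1473 − 2D
Setting this equal to +299 kJ gives 2D = 1174, so D = 587 kJ/mol.

D(N=O) ≈ 587 kJ/mol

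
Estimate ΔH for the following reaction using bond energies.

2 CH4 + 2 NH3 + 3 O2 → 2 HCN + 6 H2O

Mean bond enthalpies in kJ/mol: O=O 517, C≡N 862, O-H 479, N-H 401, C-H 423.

Bonds broken (reactants):
  C-H: 8 × 423 = 3384
  N-H: 6 × 401 = 2406
  O=O: 3 × 517 = 1551
  Σ(broken) = 7341 kJ
Bonds formed (products):
  C≡N: 2 × 862 = 1724
  C-H: 2 × 423 = 846
  O-H: 12 × 479 = 5748
  Σ(formed) = 8318 kJ
ΔH = Σ(broken) − Σ(formed) = 7341 − 8318 = −977 kJ

ΔH ≈ −977 kJ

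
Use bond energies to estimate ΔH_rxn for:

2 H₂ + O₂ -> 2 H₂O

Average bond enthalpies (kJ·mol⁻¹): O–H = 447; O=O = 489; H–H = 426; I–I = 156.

Bonds broken (reactants):
  H–H: 2 × 426 = 852
  O=O: 1 × 489 = 489
  Σ(broken) = 1341 kJ
Bonds formed (products):
  O–H: 4 × 447 = 1788
  Σ(formed) = 1788 kJ
ΔH = Σ(broken) − Σ(formed) = 1341 − 1788 = −447 kJ

ΔH ≈ −447 kJ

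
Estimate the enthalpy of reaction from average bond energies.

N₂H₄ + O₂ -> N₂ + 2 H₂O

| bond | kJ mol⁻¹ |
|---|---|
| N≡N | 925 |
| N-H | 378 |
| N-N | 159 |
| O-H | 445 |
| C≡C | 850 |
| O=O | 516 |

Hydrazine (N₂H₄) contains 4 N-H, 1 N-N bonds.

Bonds broken (reactants):
  N-H: 4 × 378 = 1512
  N-N: 1 × 159 = 159
  O=O: 1 × 516 = 516
  Σ(broken) = 2187 kJ
Bonds formed (products):
  N≡N: 1 × 925 = 925
  O-H: 4 × 445 = 1780
  Σ(formed) = 2705 kJ
ΔH = Σ(broken) − Σ(formed) = 2187 − 2705 = −518 kJ

ΔH ≈ −518 kJ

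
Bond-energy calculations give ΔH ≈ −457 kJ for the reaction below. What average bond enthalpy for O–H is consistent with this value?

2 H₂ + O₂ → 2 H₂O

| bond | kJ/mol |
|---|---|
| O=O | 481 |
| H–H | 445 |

Let D be the O–H bond energy.
Σ(broken) = 2×445 + 1×481 = 1371
Σ(formed) = 4×D = 4D
ΔH = Σ(broken) − Σ(formed) = (1371) − (4D) = +1371 − 4D
Setting this equal to −457 kJ gives 4D = 1828, so D = 457 kJ/mol.

D(O–H) ≈ 457 kJ/mol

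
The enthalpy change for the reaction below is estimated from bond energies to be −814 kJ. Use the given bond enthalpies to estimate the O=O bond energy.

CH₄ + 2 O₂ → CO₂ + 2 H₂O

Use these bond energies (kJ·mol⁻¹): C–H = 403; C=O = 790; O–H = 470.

D(O=O) ≈ 517 kJ/mol

Let D be the O=O bond energy.
Σ(broken) = 4×403 + 2×D = 1612 + 2D
Σ(formed) = 2×790 + 4×470 = 3460
ΔH = Σ(broken) − Σ(formed) = (1612 + 2D) − (3460) = −1848 + 2D
Setting this equal to −814 kJ gives 2D = 1034, so D = 517 kJ/mol.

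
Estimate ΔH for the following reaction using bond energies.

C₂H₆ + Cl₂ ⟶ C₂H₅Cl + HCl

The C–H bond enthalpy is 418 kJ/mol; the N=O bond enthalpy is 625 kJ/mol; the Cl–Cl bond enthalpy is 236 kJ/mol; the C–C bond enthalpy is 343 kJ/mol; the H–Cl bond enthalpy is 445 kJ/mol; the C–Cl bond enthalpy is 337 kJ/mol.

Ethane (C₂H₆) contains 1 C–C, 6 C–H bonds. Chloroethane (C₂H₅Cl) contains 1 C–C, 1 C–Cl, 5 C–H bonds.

ΔH ≈ −128 kJ

Bonds broken (reactants):
  C–C: 1 × 343 = 343
  C–H: 6 × 418 = 2508
  Cl–Cl: 1 × 236 = 236
  Σ(broken) = 3087 kJ
Bonds formed (products):
  C–C: 1 × 343 = 343
  C–Cl: 1 × 337 = 337
  C–H: 5 × 418 = 2090
  H–Cl: 1 × 445 = 445
  Σ(formed) = 3215 kJ
ΔH = Σ(broken) − Σ(formed) = 3087 − 3215 = −128 kJ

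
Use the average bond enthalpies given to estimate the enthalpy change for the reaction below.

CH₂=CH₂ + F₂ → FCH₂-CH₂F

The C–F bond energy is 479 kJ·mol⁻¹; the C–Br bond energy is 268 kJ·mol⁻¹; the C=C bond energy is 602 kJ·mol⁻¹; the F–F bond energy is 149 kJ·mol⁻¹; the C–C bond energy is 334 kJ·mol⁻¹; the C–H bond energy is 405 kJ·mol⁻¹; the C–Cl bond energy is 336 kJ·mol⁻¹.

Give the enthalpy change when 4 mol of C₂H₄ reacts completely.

Bonds broken (reactants):
  C–H: 4 × 405 = 1620
  C=C: 1 × 602 = 602
  F–F: 1 × 149 = 149
  Σ(broken) = 2371 kJ
Bonds formed (products):
  C–C: 1 × 334 = 334
  C–F: 2 × 479 = 958
  C–H: 4 × 405 = 1620
  Σ(formed) = 2912 kJ
ΔH = Σ(broken) − Σ(formed) = 2371 − 2912 = −541 kJ
For 4× the reaction as written: 4 × (−541) = −2164 kJ

ΔH = −2164 kJ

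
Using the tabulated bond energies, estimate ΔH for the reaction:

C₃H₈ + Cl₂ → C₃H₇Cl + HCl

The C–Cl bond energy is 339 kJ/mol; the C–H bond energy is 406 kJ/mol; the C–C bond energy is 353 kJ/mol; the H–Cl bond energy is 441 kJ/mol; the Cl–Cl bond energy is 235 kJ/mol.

Bonds broken (reactants):
  C–C: 2 × 353 = 706
  C–H: 8 × 406 = 3248
  Cl–Cl: 1 × 235 = 235
  Σ(broken) = 4189 kJ
Bonds formed (products):
  C–C: 2 × 353 = 706
  C–Cl: 1 × 339 = 339
  C–H: 7 × 406 = 2842
  H–Cl: 1 × 441 = 441
  Σ(formed) = 4328 kJ
ΔH = Σ(broken) − Σ(formed) = 4189 − 4328 = −139 kJ

ΔH ≈ −139 kJ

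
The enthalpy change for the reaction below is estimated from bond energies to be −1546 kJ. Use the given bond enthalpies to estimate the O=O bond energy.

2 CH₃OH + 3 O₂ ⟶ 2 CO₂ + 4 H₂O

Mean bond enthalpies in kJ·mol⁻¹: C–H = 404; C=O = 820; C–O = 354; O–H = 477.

Let D be the O=O bond energy.
Σ(broken) = 6×404 + 2×354 + 2×477 + 3×D = 4086 + 3D
Σ(formed) = 4×820 + 8×477 = 7096
ΔH = Σ(broken) − Σ(formed) = (4086 + 3D) − (7096) = −3010 + 3D
Setting this equal to −1546 kJ gives 3D = 1464, so D = 488 kJ/mol.

D(O=O) ≈ 488 kJ/mol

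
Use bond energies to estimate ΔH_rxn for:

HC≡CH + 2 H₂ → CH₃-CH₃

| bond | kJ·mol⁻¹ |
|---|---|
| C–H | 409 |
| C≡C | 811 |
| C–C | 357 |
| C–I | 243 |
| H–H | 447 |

ΔH ≈ −288 kJ

Bonds broken (reactants):
  C≡C: 1 × 811 = 811
  C–H: 2 × 409 = 818
  H–H: 2 × 447 = 894
  Σ(broken) = 2523 kJ
Bonds formed (products):
  C–C: 1 × 357 = 357
  C–H: 6 × 409 = 2454
  Σ(formed) = 2811 kJ
ΔH = Σ(broken) − Σ(formed) = 2523 − 2811 = −288 kJ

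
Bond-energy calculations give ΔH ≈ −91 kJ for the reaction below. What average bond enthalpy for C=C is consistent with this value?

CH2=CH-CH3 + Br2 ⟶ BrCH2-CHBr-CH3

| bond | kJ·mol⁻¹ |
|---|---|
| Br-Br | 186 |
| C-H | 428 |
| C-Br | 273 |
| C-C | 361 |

D(C=C) ≈ 630 kJ/mol

Let D be the C=C bond energy.
Σ(broken) = 1×186 + 1×361 + 6×428 + 1×D = 3115 + D
Σ(formed) = 2×273 + 2×361 + 6×428 = 3836
ΔH = Σ(broken) − Σ(formed) = (3115 + D) − (3836) = −721 + D
Setting this equal to −91 kJ gives D = 630 kJ/mol.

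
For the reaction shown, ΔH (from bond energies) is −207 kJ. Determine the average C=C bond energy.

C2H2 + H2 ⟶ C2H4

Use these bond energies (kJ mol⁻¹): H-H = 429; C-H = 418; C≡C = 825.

Let D be the C=C bond energy.
Σ(broken) = 1×825 + 2×418 + 1×429 = 2090
Σ(formed) = 4×418 + 1×D = 1672 + D
ΔH = Σ(broken) − Σ(formed) = (2090) − (1672 + D) = +418 − D
Setting this equal to −207 kJ gives D = 625 kJ/mol.

D(C=C) ≈ 625 kJ/mol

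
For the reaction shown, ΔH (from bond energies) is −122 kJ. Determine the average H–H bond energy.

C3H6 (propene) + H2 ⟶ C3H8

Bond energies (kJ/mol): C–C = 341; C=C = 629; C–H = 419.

Let D be the H–H bond energy.
Σ(broken) = 1×341 + 6×419 + 1×629 + 1×D = 3484 + D
Σ(formed) = 2×341 + 8×419 = 4034
ΔH = Σ(broken) − Σ(formed) = (3484 + D) − (4034) = −550 + D
Setting this equal to −122 kJ gives D = 428 kJ/mol.

D(H–H) ≈ 428 kJ/mol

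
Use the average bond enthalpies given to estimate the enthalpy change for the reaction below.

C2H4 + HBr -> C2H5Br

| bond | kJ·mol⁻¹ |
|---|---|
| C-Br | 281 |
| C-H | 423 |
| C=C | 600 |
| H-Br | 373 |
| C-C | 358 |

ΔH ≈ −89 kJ

Bonds broken (reactants):
  C-H: 4 × 423 = 1692
  C=C: 1 × 600 = 600
  H-Br: 1 × 373 = 373
  Σ(broken) = 2665 kJ
Bonds formed (products):
  C-Br: 1 × 281 = 281
  C-C: 1 × 358 = 358
  C-H: 5 × 423 = 2115
  Σ(formed) = 2754 kJ
ΔH = Σ(broken) − Σ(formed) = 2665 − 2754 = −89 kJ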